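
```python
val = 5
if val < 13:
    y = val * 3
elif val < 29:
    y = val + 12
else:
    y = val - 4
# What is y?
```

Trace:
`val = 5` → val = 5
`if val < 13: ...` → val < 13 is True → y = 15
So y = 15

Answer: 15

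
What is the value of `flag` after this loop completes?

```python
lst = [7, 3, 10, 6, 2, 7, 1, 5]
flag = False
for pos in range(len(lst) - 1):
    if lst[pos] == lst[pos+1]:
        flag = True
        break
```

Check consecutive duplicates in [7, 3, 10, 6, 2, 7, 1, 5]
`flag` takes the values: False

Answer: False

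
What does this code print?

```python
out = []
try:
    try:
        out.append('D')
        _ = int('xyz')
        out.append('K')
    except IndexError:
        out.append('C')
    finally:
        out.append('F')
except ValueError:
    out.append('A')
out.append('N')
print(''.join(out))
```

Execution trace: 'D' (try body) → 'F' (finally) → 'A' (outer except ValueError) → 'N' (after the try/except). Output: DFAN

Answer: DFAN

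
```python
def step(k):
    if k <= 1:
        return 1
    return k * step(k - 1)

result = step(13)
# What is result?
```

step(13) = 13 * 12 * 11 * 10 * 9 * 8 * 7 * 6 * 5 * 4 * 3 * 2 * 1 = 6227020800

Answer: 6227020800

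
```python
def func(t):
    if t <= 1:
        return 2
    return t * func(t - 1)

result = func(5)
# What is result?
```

func(5) = 5 * 4 * 3 * 2 * 2 = 240

Answer: 240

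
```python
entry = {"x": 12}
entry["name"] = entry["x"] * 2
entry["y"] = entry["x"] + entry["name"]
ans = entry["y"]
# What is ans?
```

Trace:
`entry = {"x": 12}` → entry = {'x': 12}
`entry["name"] = entry["x"] * 2` → entry = {'x': 12, 'name': 24}
`entry["y"] = entry["x"] + entry["name"]` → entry = {'x': 12, 'name': 24, 'y': 36}
`ans = entry["y"]` → ans = 36
So ans = 36

Answer: 36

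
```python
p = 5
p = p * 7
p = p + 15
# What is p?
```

Trace:
`p = 5` → p = 5
`p = p * 7` → p = 35
`p = p + 15` → p = 50
So p = 50

Answer: 50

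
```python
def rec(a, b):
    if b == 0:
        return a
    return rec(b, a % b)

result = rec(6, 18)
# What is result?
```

rec(6, 18) -> rec(18, 6) -> rec(6, 0) -> 6

Answer: 6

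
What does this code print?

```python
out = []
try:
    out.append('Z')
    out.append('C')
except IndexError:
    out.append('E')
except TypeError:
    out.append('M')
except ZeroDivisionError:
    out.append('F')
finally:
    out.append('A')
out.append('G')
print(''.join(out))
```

Execution trace: 'Z' (try body) → 'C' (try body, no exception) → 'A' (finally) → 'G' (after the try/except). Output: ZCAG

Answer: ZCAG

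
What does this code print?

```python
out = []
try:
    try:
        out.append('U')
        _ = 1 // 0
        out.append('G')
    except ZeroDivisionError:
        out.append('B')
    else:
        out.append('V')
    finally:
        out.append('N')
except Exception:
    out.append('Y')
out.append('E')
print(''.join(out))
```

Execution trace: 'U' (inner try body) → 'B' (inner except ZeroDivisionError) → 'N' (inner finally) → 'E' (after the try/except). Output: UBNE

Answer: UBNE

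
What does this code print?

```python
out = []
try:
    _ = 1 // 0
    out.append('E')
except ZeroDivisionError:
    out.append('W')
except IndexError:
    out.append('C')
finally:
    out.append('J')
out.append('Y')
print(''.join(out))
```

Execution trace: 'W' (except ZeroDivisionError) → 'J' (finally) → 'Y' (after the try/except). Output: WJY

Answer: WJY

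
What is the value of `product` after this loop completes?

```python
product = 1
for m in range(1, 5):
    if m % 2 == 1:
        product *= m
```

Product of odd numbers 1 to 4
`product` takes the values: 1 → 3

Answer: 3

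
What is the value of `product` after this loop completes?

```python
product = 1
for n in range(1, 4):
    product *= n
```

3! = 6
`product` takes the values: 1 → 2 → 6

Answer: 6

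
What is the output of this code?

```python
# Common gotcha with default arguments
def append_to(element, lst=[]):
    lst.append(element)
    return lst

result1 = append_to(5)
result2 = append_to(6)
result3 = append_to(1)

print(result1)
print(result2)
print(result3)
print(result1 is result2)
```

Key concept: mutable default argument gotcha.
Step by step:
`result1 = append_to(5)` → result1 = [5]
`result2 = append_to(6)` → result1 = [5, 6] (same object as result2); result2 = [5, 6] (same object as result1)
`result3 = append_to(1)` → result1 = [5, 6, 1] (same object as result2, result3); result2 = [5, 6, 1] (same object as result1, result3); result3 = [5, 6, 1] (same object as result1, result2)
`print(result1)` → prints [5, 6, 1]
`print(result2)` → prints [5, 6, 1]
`print(result3)` → prints [5, 6, 1]
`print(result1 is result2)` → prints True

Answer:
[5, 6, 1]
[5, 6, 1]
[5, 6, 1]
True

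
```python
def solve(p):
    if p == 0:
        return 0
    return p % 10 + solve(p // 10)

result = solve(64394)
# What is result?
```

Sum of digits of 64394: 4 + 9 + 3 + 4 + 6 = 26

Answer: 26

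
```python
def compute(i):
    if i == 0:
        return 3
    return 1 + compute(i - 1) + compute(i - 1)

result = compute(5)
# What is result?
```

compute(i) = 1 + 2·compute(i-1), compute(0)=3. Closed form: (3+1)·2^5 - 1 = 127.

Answer: 127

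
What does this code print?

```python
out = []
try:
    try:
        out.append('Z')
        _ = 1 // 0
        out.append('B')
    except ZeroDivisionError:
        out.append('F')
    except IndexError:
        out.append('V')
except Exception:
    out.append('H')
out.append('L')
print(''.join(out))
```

Execution trace: 'Z' (inner try body) → 'F' (inner except ZeroDivisionError) → 'L' (after the try/except). Output: ZFL

Answer: ZFL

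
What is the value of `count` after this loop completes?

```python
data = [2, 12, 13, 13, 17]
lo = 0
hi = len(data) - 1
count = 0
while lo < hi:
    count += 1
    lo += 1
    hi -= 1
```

Iterations until pointers meet (list length 5)
`count` takes the values: 0 → 1 → 2

Answer: 2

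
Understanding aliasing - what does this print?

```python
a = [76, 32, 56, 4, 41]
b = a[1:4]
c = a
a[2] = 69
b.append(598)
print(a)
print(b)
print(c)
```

Key concept: slice vs alias.
Step by step:
`a = [76, 32, 56, 4, 41]` → a = [76, 32, 56, 4, 41]
`b = a[1:4]` → b = [32, 56, 4]
`c = a` → c = [76, 32, 56, 4, 41] (same object as a)
`a[2] = 69` → a = [76, 32, 69, 4, 41] (same object as c); c = [76, 32, 69, 4, 41] (same object as a)
`b.append(598)` → b = [32, 56, 4, 598]
`print(a)` → prints [76, 32, 69, 4, 41]
`print(b)` → prints [32, 56, 4, 598]
`print(c)` → prints [76, 32, 69, 4, 41]

Answer:
[76, 32, 69, 4, 41]
[32, 56, 4, 598]
[76, 32, 69, 4, 41]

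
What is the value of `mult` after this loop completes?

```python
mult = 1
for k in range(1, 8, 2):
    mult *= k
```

Product of 1, 3, 5, ... up to 7
`mult` takes the values: 1 → 3 → 15 → 105

Answer: 105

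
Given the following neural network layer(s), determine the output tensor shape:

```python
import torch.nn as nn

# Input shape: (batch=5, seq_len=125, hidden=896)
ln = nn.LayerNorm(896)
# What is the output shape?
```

Input: (5, 125, 896) -> Output: (5, 125, 896)

Answer: (5, 125, 896)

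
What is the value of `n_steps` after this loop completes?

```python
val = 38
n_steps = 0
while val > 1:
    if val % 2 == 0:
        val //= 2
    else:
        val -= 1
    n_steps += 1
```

Steps to reduce 38 to 1
`n_steps` takes the values: 0 → 1 → 2 → 3 → 4 → 5 → 6 → 7

Answer: 7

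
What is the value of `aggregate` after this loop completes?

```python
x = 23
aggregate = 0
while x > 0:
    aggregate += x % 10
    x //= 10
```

Sum digits of 23
`aggregate` takes the values: 0 → 3 → 5

Answer: 5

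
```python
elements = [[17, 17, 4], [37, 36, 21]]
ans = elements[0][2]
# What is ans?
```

Trace:
`elements = [[17, 17, 4], [37, 36, 21]]` → elements = [[17, 17, 4], [37, 36, 21]]
`ans = elements[0][2]` → ans = 4
So ans = 4

Answer: 4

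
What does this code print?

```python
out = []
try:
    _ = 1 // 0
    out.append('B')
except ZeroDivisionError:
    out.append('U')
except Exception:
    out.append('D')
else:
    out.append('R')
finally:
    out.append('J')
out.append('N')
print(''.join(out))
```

Execution trace: 'U' (except ZeroDivisionError) → 'J' (finally) → 'N' (after the try/except). Output: UJN

Answer: UJN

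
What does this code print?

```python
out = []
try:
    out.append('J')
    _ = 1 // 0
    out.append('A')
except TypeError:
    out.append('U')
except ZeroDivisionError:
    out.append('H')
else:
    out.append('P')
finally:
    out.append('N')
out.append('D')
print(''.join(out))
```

Execution trace: 'J' (try body) → 'H' (except ZeroDivisionError) → 'N' (finally) → 'D' (after the try/except). Output: JHND

Answer: JHND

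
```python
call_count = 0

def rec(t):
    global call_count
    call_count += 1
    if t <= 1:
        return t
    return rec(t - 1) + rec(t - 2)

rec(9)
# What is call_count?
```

Calls(t) = 1 + Calls(t-1) + Calls(t-2); Calls(0)=Calls(1)=1. For t=9 this gives 109.

Answer: 109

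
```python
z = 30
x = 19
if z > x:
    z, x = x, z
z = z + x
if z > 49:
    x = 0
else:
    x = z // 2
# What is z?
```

Trace:
`z = 30` → z = 30
`x = 19` → x = 19
`if z > x: ...` → z > x is True → z = 19; x = 30
`z = z + x` → z = 49
`if z > 49: ...` → z > 49 is False, take else branch → x = 24
So z = 49

Answer: 49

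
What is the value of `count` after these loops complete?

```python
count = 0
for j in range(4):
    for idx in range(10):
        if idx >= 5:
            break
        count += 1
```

Inner breaks at 5, outer runs 4 times
`count` takes the values: 0 → 1 → 2 → 3 → 4 → 5 → 6 → 7 → 8 → 9 → 10 → 11 → 12 → 13 → 14 → 15 → 16 → 17 → 18 → 19 → 20

Answer: 20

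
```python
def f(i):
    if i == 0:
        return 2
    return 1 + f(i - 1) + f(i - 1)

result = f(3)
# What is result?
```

f(i) = 1 + 2·f(i-1), f(0)=2. Closed form: (2+1)·2^3 - 1 = 23.

Answer: 23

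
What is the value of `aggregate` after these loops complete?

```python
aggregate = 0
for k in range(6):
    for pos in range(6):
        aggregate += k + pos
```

Sum of all k+pos for k,pos in 6x6
`aggregate` takes the values: 0 → 1 → 3 → 6 → 10 → 15 → 16 → 18 → 21 → 25 → 30 → 36 → 38 → 41 → 45 → 50 → 56 → 63 → 66 → 70 → 75 → 81 → 88 → 96 → 100 → 105 → 111 → 118 → 126 → 135 → 140 → 146 → 153 → 161 → 170 → 180

Answer: 180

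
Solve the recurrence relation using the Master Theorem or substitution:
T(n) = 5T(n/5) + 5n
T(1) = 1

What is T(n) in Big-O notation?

By Master Theorem: a=5, b=5, f(n)=5n. Since log_5(5) = 1 and f(n) = Θ(n^1), Case 2 applies. T(n) = O(n log n).

Answer: O(n log n)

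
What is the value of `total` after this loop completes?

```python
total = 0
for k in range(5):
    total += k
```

Sum of 0 to 4 = 10
`total` takes the values: 0 → 1 → 3 → 6 → 10

Answer: 10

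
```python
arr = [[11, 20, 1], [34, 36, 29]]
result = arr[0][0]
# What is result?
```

Trace:
`arr = [[11, 20, 1], [34, 36, 29]]` → arr = [[11, 20, 1], [34, 36, 29]]
`result = arr[0][0]` → result = 11
So result = 11

Answer: 11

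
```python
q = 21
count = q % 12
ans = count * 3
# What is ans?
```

Trace:
`q = 21` → q = 21
`count = q % 12` → count = 9
`ans = count * 3` → ans = 27
So ans = 27

Answer: 27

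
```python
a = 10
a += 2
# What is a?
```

Trace:
`a = 10` → a = 10
`a += 2` → a = 12
So a = 12

Answer: 12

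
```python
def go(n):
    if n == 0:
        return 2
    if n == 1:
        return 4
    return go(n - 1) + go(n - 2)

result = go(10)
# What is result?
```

Build up from base cases: go(0)=2, go(1)=4, go(2)=6, go(3)=10, go(4)=16, go(5)=26, go(6)=42, ..., go(10)=288

Answer: 288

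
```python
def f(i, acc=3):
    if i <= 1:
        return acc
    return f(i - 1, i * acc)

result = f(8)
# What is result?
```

Accumulator trace (n, acc): (8, 3) -> (7, 24) -> (6, 168) -> (5, 1008) -> (4, 5040) -> (3, 20160) -> (2, 60480) -> (1, 120960) -> return 120960

Answer: 120960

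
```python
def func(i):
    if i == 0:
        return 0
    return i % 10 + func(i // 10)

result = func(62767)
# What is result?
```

Sum of digits of 62767: 7 + 6 + 7 + 2 + 6 = 28

Answer: 28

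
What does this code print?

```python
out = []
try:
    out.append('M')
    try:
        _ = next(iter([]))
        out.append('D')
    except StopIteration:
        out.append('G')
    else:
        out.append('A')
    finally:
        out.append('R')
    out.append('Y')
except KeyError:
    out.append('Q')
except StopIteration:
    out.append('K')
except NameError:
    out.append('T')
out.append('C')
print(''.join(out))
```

Execution trace: 'M' (try body) → 'G' (inner except StopIteration) → 'R' (inner finally) → 'Y' (try body, no exception) → 'C' (after the try/except). Output: MGRYC

Answer: MGRYC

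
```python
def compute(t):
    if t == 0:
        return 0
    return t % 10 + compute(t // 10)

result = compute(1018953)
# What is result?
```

Sum of digits of 1018953: 3 + 5 + 9 + 8 + 1 + 0 + 1 = 27

Answer: 27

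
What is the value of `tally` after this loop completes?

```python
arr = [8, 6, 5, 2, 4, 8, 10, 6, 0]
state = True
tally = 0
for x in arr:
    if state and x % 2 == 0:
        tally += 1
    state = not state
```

Count even values at even positions
`tally` takes the values: 0 → 1 → 2 → 3 → 4

Answer: 4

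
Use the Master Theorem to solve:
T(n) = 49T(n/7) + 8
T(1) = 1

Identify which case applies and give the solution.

a=49, b=7, f(n)=8. log_7(49) = 2. Since c=0 < 2, Case 1 applies: T(n) = Θ(n^log_b(a)) = O(n^2).

Answer: O(n^2) - Case 1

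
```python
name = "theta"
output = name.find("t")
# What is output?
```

Trace:
`name = "theta"` → name = 'theta'
`output = name.find("t")` → output = 0
So output = 0

Answer: 0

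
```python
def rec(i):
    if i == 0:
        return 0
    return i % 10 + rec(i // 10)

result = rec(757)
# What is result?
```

Sum of digits of 757: 7 + 5 + 7 = 19

Answer: 19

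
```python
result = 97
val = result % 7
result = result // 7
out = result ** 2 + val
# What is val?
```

Trace:
`result = 97` → result = 97
`val = result % 7` → val = 6
`result = result // 7` → result = 13
`out = result ** 2 + val` → out = 175
So val = 6

Answer: 6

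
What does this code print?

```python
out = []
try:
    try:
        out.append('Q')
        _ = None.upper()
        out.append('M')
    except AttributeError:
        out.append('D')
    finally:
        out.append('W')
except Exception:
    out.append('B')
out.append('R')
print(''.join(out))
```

Execution trace: 'Q' (inner try body) → 'D' (inner except AttributeError) → 'W' (inner finally) → 'R' (after the try/except). Output: QDWR

Answer: QDWR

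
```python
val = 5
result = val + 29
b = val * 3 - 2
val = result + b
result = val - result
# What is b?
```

Trace:
`val = 5` → val = 5
`result = val + 29` → result = 34
`b = val * 3 - 2` → b = 13
`val = result + b` → val = 47
`result = val - result` → result = 13
So b = 13

Answer: 13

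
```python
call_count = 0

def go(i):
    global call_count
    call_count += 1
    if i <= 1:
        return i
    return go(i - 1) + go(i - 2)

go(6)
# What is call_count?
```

Calls(i) = 1 + Calls(i-1) + Calls(i-2); Calls(0)=Calls(1)=1. For i=6 this gives 25.

Answer: 25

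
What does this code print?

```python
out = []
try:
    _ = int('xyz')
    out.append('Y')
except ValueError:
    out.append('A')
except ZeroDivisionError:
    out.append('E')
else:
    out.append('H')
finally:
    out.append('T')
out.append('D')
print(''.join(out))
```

Execution trace: 'A' (except ValueError) → 'T' (finally) → 'D' (after the try/except). Output: ATD

Answer: ATD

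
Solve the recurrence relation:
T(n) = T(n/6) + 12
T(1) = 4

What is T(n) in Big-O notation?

Each step divides n by 6 and adds 12. After log_6(n) steps we reach T(1)=4. So T(n) = 12·log_6(n) + 4 = O(log n).

Answer: O(log n)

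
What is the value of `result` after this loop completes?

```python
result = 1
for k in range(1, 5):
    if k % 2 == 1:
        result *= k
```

Product of odd numbers 1 to 4
`result` takes the values: 1 → 3

Answer: 3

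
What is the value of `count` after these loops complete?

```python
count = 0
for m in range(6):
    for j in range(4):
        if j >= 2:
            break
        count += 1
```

Inner breaks at 2, outer runs 6 times
`count` takes the values: 0 → 1 → 2 → 3 → 4 → 5 → 6 → 7 → 8 → 9 → 10 → 11 → 12

Answer: 12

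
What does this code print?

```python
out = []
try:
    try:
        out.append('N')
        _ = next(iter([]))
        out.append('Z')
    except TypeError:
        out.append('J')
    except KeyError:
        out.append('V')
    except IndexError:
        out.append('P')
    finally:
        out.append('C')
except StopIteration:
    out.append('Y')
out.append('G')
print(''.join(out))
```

Execution trace: 'N' (try body) → 'C' (finally) → 'Y' (outer except StopIteration) → 'G' (after the try/except). Output: NCYG

Answer: NCYG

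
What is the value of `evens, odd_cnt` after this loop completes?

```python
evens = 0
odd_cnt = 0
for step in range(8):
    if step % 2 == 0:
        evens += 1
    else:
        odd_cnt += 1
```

Count evens and odds in range(8)
`evens, odd_cnt` takes the values: (0, 0) → (1, 0) → (1, 1) → (2, 1) → (2, 2) → (3, 2) → (3, 3) → (4, 3) → (4, 4)

Answer: 4, 4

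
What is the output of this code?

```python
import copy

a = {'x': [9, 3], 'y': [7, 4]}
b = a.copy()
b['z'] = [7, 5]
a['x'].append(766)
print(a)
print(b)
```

Key concept: shallow copy of dict with mutable values.
Step by step:
`a = {'x': [9, 3], 'y': [7, 4]}` → a = {'x': [9, 3], 'y': [7, 4]}
`b = a.copy()` → b = {'x': [9, 3], 'y': [7, 4]}
`b['z'] = [7, 5]` → b = {'x': [9, 3], 'y': [7, 4], 'z': [7, 5]}
`a['x'].append(766)` → a = {'x': [9, 3, 766], 'y': [7, 4]}; b = {'x': [9, 3, 766], 'y': [7, 4], 'z': [7, 5]}
`print(a)` → prints {'x': [9, 3, 766], 'y': [7, 4]}
`print(b)` → prints {'x': [9, 3, 766], 'y': [7, 4], 'z': [7, 5]}

Answer:
{'x': [9, 3, 766], 'y': [7, 4]}
{'x': [9, 3, 766], 'y': [7, 4], 'z': [7, 5]}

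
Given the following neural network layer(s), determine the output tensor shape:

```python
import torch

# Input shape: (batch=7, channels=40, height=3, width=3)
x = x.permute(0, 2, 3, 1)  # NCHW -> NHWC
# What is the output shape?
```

Input: (7, 40, 3, 3) -> Output: (7, 3, 3, 40)

Answer: (7, 3, 3, 40)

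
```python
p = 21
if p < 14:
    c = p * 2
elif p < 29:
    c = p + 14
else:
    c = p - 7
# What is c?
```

Trace:
`p = 21` → p = 21
`if p < 14: ...` → p < 14 is False, p < 29 is True → c = 35
So c = 35

Answer: 35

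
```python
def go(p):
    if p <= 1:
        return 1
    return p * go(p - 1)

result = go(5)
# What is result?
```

go(5) = 5 * 4 * 3 * 2 * 1 = 120

Answer: 120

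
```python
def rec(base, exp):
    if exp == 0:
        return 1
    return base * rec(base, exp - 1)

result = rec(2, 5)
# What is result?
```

rec(2, 5) = 2 * 2 * 2 * 2 * 2 = 32

Answer: 32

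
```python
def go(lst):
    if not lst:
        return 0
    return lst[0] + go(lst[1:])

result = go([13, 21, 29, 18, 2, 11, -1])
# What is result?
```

13 + 21 + 29 + 18 + 2 + 11 + (-1) + 0 = 93

Answer: 93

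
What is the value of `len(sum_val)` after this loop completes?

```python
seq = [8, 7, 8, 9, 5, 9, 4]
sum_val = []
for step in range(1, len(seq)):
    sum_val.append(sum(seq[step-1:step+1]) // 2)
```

Number of 2-element averages
`sum_val` takes the values: [] → [7] → [7, 7] → [7, 7, 8] → [7, 7, 8, 7] → [7, 7, 8, 7, 7] → [7, 7, 8, 7, 7, 6]
So `len(sum_val)` = 6

Answer: 6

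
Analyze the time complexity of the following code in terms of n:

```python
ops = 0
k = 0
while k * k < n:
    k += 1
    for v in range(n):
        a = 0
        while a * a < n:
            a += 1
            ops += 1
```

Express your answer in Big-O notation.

Each loop level contributes: √n × n × √n. Multiplying the contributions gives O(n^2).

Answer: O(n^2)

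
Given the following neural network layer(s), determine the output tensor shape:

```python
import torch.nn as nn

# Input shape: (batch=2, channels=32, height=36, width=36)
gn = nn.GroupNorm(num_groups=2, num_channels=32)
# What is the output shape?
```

Input: (2, 32, 36, 36) -> Output: (2, 32, 36, 36)

Answer: (2, 32, 36, 36)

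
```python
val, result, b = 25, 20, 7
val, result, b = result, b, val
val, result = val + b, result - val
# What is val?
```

Trace:
`val, result, b = 25, 20, 7` → val = 25; result = 20; b = 7
`val, result, b = result, b, val` → val = 20; result = 7; b = 25
`val, result = val + b, result - val` → val = 45; result = -13
So val = 45

Answer: 45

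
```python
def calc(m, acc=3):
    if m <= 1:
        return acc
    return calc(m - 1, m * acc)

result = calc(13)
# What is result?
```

Accumulator trace (n, acc): (13, 3) -> (12, 39) -> (11, 468) -> (10, 5148) -> (9, 51480) -> (8, 463320) -> (7, 3706560) -> (6, 25945920) -> (5, 155675520) -> (4, 778377600) -> (3, 3113510400) -> (2, 9340531200) -> (1, 18681062400) -> return 18681062400

Answer: 18681062400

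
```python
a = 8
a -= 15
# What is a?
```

Trace:
`a = 8` → a = 8
`a -= 15` → a = -7
So a = -7

Answer: -7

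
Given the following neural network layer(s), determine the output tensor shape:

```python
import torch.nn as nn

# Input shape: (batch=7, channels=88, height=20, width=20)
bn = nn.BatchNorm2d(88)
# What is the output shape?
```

Input: (7, 88, 20, 20) -> Output: (7, 88, 20, 20)

Answer: (7, 88, 20, 20)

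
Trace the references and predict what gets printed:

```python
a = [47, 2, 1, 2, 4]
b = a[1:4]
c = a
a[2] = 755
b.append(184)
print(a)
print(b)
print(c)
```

Key concept: slice vs alias.
Step by step:
`a = [47, 2, 1, 2, 4]` → a = [47, 2, 1, 2, 4]
`b = a[1:4]` → b = [2, 1, 2]
`c = a` → c = [47, 2, 1, 2, 4] (same object as a)
`a[2] = 755` → a = [47, 2, 755, 2, 4] (same object as c); c = [47, 2, 755, 2, 4] (same object as a)
`b.append(184)` → b = [2, 1, 2, 184]
`print(a)` → prints [47, 2, 755, 2, 4]
`print(b)` → prints [2, 1, 2, 184]
`print(c)` → prints [47, 2, 755, 2, 4]

Answer:
[47, 2, 755, 2, 4]
[2, 1, 2, 184]
[47, 2, 755, 2, 4]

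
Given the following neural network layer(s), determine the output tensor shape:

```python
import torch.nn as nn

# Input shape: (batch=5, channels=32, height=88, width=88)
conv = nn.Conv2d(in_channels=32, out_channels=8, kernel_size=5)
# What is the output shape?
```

Input: (5, 32, 88, 88) -> Output: (5, 8, 84, 84)

Answer: (5, 8, 84, 84)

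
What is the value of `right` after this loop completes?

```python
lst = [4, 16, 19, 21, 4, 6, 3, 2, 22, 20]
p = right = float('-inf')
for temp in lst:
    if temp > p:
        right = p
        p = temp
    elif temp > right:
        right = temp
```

Second largest (with repeats) in [4, 16, 19, 21, 4, 6, 3, 2, 22, 20]
`right` takes the values: -inf → 4 → 16 → 19 → 21

Answer: 21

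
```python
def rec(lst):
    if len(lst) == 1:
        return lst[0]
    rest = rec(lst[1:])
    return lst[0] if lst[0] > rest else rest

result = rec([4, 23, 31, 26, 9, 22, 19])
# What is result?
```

Recursive max over [4, 23, 31, 26, 9, 22, 19] = 31

Answer: 31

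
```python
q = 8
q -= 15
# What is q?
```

Trace:
`q = 8` → q = 8
`q -= 15` → q = -7
So q = -7

Answer: -7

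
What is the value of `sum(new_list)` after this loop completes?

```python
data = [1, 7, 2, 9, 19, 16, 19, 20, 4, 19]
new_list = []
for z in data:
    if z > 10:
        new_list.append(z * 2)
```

Sum of doubled values > 10
`new_list` takes the values: [] → [38] → [38, 32] → [38, 32, 38] → [38, 32, 38, 40] → [38, 32, 38, 40, 38]
So `sum(new_list)` = 186

Answer: 186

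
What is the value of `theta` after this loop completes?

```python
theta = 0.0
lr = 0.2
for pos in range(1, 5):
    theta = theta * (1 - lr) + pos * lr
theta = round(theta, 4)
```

Moving average with lr=0.2
`theta` takes the values: 0.0 → 0.2 → 0.56 → 1.048 → 1.6384

Answer: 1.6384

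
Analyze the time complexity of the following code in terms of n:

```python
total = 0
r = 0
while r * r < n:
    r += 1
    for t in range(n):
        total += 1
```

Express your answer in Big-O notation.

Each loop level contributes: √n × n. Multiplying the contributions gives O(n√n).

Answer: O(n√n)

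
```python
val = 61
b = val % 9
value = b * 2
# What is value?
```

Trace:
`val = 61` → val = 61
`b = val % 9` → b = 7
`value = b * 2` → value = 14
So value = 14

Answer: 14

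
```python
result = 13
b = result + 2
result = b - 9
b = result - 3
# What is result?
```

Trace:
`result = 13` → result = 13
`b = result + 2` → b = 15
`result = b - 9` → result = 6
`b = result - 3` → b = 3
So result = 6

Answer: 6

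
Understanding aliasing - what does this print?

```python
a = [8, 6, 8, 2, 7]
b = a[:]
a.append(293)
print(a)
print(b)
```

Key concept: slice [:] creates copy.
Step by step:
`a = [8, 6, 8, 2, 7]` → a = [8, 6, 8, 2, 7]
`b = a[:]` → b = [8, 6, 8, 2, 7]
`a.append(293)` → a = [8, 6, 8, 2, 7, 293]
`print(a)` → prints [8, 6, 8, 2, 7, 293]
`print(b)` → prints [8, 6, 8, 2, 7]

Answer:
[8, 6, 8, 2, 7, 293]
[8, 6, 8, 2, 7]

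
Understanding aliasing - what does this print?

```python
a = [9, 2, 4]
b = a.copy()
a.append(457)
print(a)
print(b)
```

Key concept: list.copy() creates independent copy.
Step by step:
`a = [9, 2, 4]` → a = [9, 2, 4]
`b = a.copy()` → b = [9, 2, 4]
`a.append(457)` → a = [9, 2, 4, 457]
`print(a)` → prints [9, 2, 4, 457]
`print(b)` → prints [9, 2, 4]

Answer:
[9, 2, 4, 457]
[9, 2, 4]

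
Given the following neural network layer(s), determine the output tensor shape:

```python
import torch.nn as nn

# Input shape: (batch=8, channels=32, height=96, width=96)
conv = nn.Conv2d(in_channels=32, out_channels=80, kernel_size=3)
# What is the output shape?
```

Input: (8, 32, 96, 96) -> Output: (8, 80, 94, 94)

Answer: (8, 80, 94, 94)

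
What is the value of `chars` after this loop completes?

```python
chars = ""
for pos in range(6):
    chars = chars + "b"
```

Repeat 'b' 6 times
`chars` takes the values: "" → "b" → "bb" → "bbb" → "bbbb" → "bbbbb" → "bbbbbb"

Answer: "bbbbbb"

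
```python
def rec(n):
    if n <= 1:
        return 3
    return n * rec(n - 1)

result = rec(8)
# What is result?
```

rec(8) = 8 * 7 * 6 * 5 * 4 * 3 * 2 * 3 = 120960

Answer: 120960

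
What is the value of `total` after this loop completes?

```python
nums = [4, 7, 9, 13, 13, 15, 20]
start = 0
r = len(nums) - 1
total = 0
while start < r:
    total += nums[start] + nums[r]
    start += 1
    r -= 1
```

Sum of pairs from ends
`total` takes the values: 0 → 24 → 46 → 68

Answer: 68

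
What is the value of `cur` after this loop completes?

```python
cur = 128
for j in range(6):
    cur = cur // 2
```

Halve 6 times: 128 // 2^6 = 2
`cur` takes the values: 128 → 64 → 32 → 16 → 8 → 4 → 2

Answer: 2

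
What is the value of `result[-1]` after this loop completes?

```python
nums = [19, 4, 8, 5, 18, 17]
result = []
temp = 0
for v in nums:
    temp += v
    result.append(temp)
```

Cumulative sum ends at 71
`result` takes the values: [] → [19] → [19, 23] → [19, 23, 31] → [19, 23, 31, 36] → [19, 23, 31, 36, 54] → [19, 23, 31, 36, 54, 71]
So `result[-1]` = 71

Answer: 71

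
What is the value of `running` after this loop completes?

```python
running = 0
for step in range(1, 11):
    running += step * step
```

Sum of squares 1² to 10² = 385
`running` takes the values: 0 → 1 → 5 → 14 → 30 → 55 → 91 → 140 → 204 → 285 → 385

Answer: 385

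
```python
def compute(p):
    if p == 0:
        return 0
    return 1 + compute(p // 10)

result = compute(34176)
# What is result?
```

Count of digits of 34176: 5

Answer: 5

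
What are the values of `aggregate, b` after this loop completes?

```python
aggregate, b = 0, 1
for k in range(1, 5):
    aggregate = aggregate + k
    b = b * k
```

Sum and factorial of 1 to 4
`aggregate, b` takes the values: (0, 1) → (1, 1) → (3, 1) → (3, 2) → (6, 2) → (6, 6) → (10, 6) → (10, 24)

Answer: 10, 24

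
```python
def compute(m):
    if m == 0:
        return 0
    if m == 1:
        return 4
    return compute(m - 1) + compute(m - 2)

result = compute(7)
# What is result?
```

Build up from base cases: compute(0)=0, compute(1)=4, compute(2)=4, compute(3)=8, compute(4)=12, compute(5)=20, compute(6)=32, ..., compute(7)=52

Answer: 52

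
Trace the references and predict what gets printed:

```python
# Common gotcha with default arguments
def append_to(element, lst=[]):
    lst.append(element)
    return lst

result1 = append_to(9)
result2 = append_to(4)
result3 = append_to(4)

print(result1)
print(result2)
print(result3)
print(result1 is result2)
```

Key concept: mutable default argument gotcha.
Step by step:
`result1 = append_to(9)` → result1 = [9]
`result2 = append_to(4)` → result1 = [9, 4] (same object as result2); result2 = [9, 4] (same object as result1)
`result3 = append_to(4)` → result1 = [9, 4, 4] (same object as result2, result3); result2 = [9, 4, 4] (same object as result1, result3); result3 = [9, 4, 4] (same object as result1, result2)
`print(result1)` → prints [9, 4, 4]
`print(result2)` → prints [9, 4, 4]
`print(result3)` → prints [9, 4, 4]
`print(result1 is result2)` → prints True

Answer:
[9, 4, 4]
[9, 4, 4]
[9, 4, 4]
True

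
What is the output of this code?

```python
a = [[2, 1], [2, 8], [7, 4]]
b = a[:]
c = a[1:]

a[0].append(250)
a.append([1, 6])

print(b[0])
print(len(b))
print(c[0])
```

Key concept: slice with nested mutation.
Step by step:
`a = [[2, 1], [2, 8], [7, 4]]` → a = [[2, 1], [2, 8], [7, 4]]
`b = a[:]` → b = [[2, 1], [2, 8], [7, 4]]
`c = a[1:]` → c = [[2, 8], [7, 4]]
`a[0].append(250)` → a = [[2, 1, 250], [2, 8], [7, 4]]; b = [[2, 1, 250], [2, 8], [7, 4]]
`a.append([1, 6])` → a = [[2, 1, 250], [2, 8], [7, 4], [1, 6]]
`print(b[0])` → prints [2, 1, 250]
`print(len(b))` → prints 3
`print(c[0])` → prints [2, 8]

Answer:
[2, 1, 250]
3
[2, 8]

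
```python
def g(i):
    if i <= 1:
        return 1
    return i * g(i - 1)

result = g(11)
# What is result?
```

g(11) = 11 * 10 * 9 * 8 * 7 * 6 * 5 * 4 * 3 * 2 * 1 = 39916800

Answer: 39916800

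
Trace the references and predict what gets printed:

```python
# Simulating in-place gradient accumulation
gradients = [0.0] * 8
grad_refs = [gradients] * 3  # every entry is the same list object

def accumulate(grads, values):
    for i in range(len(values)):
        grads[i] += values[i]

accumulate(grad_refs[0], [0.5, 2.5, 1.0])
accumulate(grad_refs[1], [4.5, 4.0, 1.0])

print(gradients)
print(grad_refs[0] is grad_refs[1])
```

Key concept: gradient accumulation aliasing.
Step by step:
`gradients = [0.0] * 8` → gradients = [0.0, 0.0, 0.0, 0.0, 0.0, 0.0, 0.0, 0.0]
`grad_refs = [gradients] * 3` → grad_refs = [[0.0, 0.0, 0.0, 0.0, 0.0, 0.0, 0.0, 0.0], [0.0, 0.0, 0.0, 0.0, 0.0, 0.0, 0.0, 0.0], [0.0, 0.0, 0.0, 0.0, 0.0, 0.0, 0.0, 0.0]]
`accumulate(grad_refs[0], [0.5, 2.5, 1.0])` → gradients = [0.5, 2.5, 1.0, 0.0, 0.0, 0.0, 0.0, 0.0]; grad_refs = [[0.5, 2.5, 1.0, 0.0, 0.0, 0.0, 0.0, 0.0], [0.5, 2.5, 1.0, 0.0, 0.0, 0.0, 0.0, 0.0], [0.5, 2.5, 1.0, 0.0, 0.0, 0.0, 0.0, 0.0]]
`accumulate(grad_refs[1], [4.5, 4.0, 1.0])` → gradients = [5.0, 6.5, 2.0, 0.0, 0.0, 0.0, 0.0, 0.0]; grad_refs = [[5.0, 6.5, 2.0, 0.0, 0.0, 0.0, 0.0, 0.0], [5.0, 6.5, 2.0, 0.0, 0.0, 0.0, 0.0, 0.0], [5.0, 6.5, 2.0, 0.0, 0.0, 0.0, 0.0, 0.0]]
`print(gradients)` → prints [5.0, 6.5, 2.0, 0.0, 0.0, 0.0, 0.0, 0.0]
`print(grad_refs[0] is grad_refs[1])` → prints True

Answer:
[5.0, 6.5, 2.0, 0.0, 0.0, 0.0, 0.0, 0.0]
True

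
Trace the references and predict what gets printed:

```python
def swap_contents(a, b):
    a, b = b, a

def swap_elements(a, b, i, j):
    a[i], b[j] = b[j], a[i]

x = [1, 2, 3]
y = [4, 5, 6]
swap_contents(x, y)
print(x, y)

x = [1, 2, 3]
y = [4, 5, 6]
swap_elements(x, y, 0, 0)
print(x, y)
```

Key concept: parameter rebinding vs mutation.
Step by step:
`x = [1, 2, 3]` → x = [1, 2, 3]
`y = [4, 5, 6]` → y = [4, 5, 6]
`swap_contents(x, y)` → no visible change to tracked variables
`print(x, y)` → prints [1, 2, 3] [4, 5, 6]
`x = [1, 2, 3]` → x = [1, 2, 3]
`y = [4, 5, 6]` → y = [4, 5, 6]
`swap_elements(x, y, 0, 0)` → x = [4, 2, 3]; y = [1, 5, 6]
`print(x, y)` → prints [4, 2, 3] [1, 5, 6]

Answer:
[1, 2, 3] [4, 5, 6]
[4, 2, 3] [1, 5, 6]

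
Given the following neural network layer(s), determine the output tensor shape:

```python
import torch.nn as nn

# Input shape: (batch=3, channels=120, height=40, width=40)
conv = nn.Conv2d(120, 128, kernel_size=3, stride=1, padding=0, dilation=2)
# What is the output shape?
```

Input: (3, 120, 40, 40) -> Output: (3, 128, 36, 36)

Answer: (3, 128, 36, 36)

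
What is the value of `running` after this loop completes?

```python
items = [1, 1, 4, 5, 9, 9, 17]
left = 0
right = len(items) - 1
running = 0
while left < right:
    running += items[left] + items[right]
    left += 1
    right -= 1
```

Sum of pairs from ends
`running` takes the values: 0 → 18 → 28 → 41

Answer: 41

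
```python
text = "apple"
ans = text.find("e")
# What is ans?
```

Trace:
`text = "apple"` → text = 'apple'
`ans = text.find("e")` → ans = 4
So ans = 4

Answer: 4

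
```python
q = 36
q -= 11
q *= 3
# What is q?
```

Trace:
`q = 36` → q = 36
`q -= 11` → q = 25
`q *= 3` → q = 75
So q = 75

Answer: 75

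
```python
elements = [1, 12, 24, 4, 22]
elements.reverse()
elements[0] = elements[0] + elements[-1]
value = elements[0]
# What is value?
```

Trace:
`elements = [1, 12, 24, 4, 22]` → elements = [1, 12, 24, 4, 22]
`elements.reverse()` → elements = [22, 4, 24, 12, 1]
`elements[0] = elements[0] + elements[-1]` → elements = [23, 4, 24, 12, 1]
`value = elements[0]` → value = 23
So value = 23

Answer: 23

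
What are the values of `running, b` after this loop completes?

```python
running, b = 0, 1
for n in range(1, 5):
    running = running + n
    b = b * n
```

Sum and factorial of 1 to 4
`running, b` takes the values: (0, 1) → (1, 1) → (3, 1) → (3, 2) → (6, 2) → (6, 6) → (10, 6) → (10, 24)

Answer: 10, 24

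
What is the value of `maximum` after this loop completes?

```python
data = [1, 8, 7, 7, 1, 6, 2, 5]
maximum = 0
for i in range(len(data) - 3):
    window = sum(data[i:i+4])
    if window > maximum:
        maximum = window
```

Max sum of 4-element window in [1, 8, 7, 7, 1, 6, 2, 5]
`maximum` takes the values: 0 → 23

Answer: 23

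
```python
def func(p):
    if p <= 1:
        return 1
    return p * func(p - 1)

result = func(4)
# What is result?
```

func(4) = 4 * 3 * 2 * 1 = 24

Answer: 24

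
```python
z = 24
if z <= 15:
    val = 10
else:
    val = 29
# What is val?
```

Trace:
`z = 24` → z = 24
`if z <= 15: ...` → z <= 15 is False, take else branch → val = 29
So val = 29

Answer: 29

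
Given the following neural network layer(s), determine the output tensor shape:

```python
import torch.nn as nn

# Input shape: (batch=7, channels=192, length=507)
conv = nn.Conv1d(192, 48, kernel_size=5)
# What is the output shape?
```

Input: (7, 192, 507) -> Output: (7, 48, 503)

Answer: (7, 48, 503)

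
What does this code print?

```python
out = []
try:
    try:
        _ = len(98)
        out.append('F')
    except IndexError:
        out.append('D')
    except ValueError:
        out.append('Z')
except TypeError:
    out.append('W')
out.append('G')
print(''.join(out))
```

Execution trace: 'W' (outer except TypeError) → 'G' (after the try/except). Output: WG

Answer: WG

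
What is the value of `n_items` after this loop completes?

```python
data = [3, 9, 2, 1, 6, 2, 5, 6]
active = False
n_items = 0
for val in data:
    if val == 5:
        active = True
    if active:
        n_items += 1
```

Count elements after first 5 in [3, 9, 2, 1, 6, 2, 5, 6]
`n_items` takes the values: 0 → 1 → 2

Answer: 2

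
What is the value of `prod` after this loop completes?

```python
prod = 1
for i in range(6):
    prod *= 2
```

2^6 = 64
`prod` takes the values: 1 → 2 → 4 → 8 → 16 → 32 → 64

Answer: 64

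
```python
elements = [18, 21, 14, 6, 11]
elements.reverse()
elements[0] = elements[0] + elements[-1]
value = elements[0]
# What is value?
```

Trace:
`elements = [18, 21, 14, 6, 11]` → elements = [18, 21, 14, 6, 11]
`elements.reverse()` → elements = [11, 6, 14, 21, 18]
`elements[0] = elements[0] + elements[-1]` → elements = [29, 6, 14, 21, 18]
`value = elements[0]` → value = 29
So value = 29

Answer: 29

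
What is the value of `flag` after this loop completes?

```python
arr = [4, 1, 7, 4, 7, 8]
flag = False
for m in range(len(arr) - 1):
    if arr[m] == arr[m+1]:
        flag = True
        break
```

Check consecutive duplicates in [4, 1, 7, 4, 7, 8]
`flag` takes the values: False

Answer: False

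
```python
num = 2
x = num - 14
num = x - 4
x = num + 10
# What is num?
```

Trace:
`num = 2` → num = 2
`x = num - 14` → x = -12
`num = x - 4` → num = -16
`x = num + 10` → x = -6
So num = -16

Answer: -16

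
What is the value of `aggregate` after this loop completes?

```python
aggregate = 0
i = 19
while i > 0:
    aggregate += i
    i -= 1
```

Sum 19 down to 1
`aggregate` takes the values: 0 → 19 → 37 → 54 → 70 → 85 → 99 → 112 → 124 → 135 → 145 → 154 → 162 → 169 → 175 → 180 → 184 → 187 → 189 → 190

Answer: 190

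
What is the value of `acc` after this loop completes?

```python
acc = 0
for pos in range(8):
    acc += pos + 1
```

Start at 0, add 1 to 8 = 36
`acc` takes the values: 0 → 1 → 3 → 6 → 10 → 15 → 21 → 28 → 36

Answer: 36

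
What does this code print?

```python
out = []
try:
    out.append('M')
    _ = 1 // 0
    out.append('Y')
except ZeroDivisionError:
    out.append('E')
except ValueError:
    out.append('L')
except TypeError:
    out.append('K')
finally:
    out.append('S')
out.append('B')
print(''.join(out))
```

Execution trace: 'M' (try body) → 'E' (except ZeroDivisionError) → 'S' (finally) → 'B' (after the try/except). Output: MESB

Answer: MESB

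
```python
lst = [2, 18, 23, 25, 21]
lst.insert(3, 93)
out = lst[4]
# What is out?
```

Trace:
`lst = [2, 18, 23, 25, 21]` → lst = [2, 18, 23, 25, 21]
`lst.insert(3, 93)` → lst = [2, 18, 23, 93, 25, 21]
`out = lst[4]` → out = 25
So out = 25

Answer: 25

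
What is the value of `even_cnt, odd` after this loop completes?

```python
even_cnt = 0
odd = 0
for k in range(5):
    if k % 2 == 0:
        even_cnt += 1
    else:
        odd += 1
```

Count evens and odds in range(5)
`even_cnt, odd` takes the values: (0, 0) → (1, 0) → (1, 1) → (2, 1) → (2, 2) → (3, 2)

Answer: 3, 2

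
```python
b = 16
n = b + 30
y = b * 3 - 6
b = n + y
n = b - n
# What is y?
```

Trace:
`b = 16` → b = 16
`n = b + 30` → n = 46
`y = b * 3 - 6` → y = 42
`b = n + y` → b = 88
`n = b - n` → n = 42
So y = 42

Answer: 42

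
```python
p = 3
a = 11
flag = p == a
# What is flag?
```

Trace:
`p = 3` → p = 3
`a = 11` → a = 11
`flag = p == a` → flag = False
So flag = False

Answer: False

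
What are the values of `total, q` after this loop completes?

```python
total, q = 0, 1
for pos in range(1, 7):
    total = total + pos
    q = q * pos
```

Sum and factorial of 1 to 6
`total, q` takes the values: (0, 1) → (1, 1) → (3, 1) → (3, 2) → (6, 2) → (6, 6) → (10, 6) → (10, 24) → (15, 24) → (15, 120) → (21, 120) → (21, 720)

Answer: 21, 720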